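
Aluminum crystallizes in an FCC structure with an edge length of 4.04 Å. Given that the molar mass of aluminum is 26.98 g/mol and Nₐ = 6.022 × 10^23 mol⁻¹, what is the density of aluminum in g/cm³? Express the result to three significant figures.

An FCC unit cell contains Z = 4 atoms.
Cell volume: a³ = (4.04 Å)³ = (4.040 × 10^-8 cm)³ = 6.594 × 10^-23 cm³.
ρ = Z·M/(N_A·a³) = 4 × 26.98 / (6.022 × 10²³ × 6.594 × 10^-23) = 2.718 g/cm³.

2.72 g/cm³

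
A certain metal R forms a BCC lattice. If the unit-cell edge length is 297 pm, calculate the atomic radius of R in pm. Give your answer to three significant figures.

In a BCC lattice, atoms touch along the body diagonal, so √3·a = 4r.
r = √3·a/4 = 1.7321 × 297 / 4 = 129 pm.

129 pm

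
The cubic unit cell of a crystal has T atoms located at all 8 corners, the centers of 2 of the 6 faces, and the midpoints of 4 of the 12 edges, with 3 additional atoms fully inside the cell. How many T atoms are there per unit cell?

6

Corner atoms are shared by 8 cells (1/8 each), face atoms by 2 (1/2 each), edge atoms by 4 (1/4 each), interior atoms are unshared.
Net atoms = 8 × 1/8 + 2 × 1/2 + 4 × 1/4 + 3 = 1 + 1 + 1 + 3 = 6.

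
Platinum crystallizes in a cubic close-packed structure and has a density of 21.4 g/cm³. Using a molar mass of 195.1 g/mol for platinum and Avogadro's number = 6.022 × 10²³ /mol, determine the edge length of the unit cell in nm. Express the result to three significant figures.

0.393 nm

With Z = 4 atoms per FCC cell, a³ = Z·M/(N_A·ρ) = 4 × 195.1 / (6.022 × 10²³ × 21.40 g/cm³) = 6.056 × 10^-23 cm³.
a = (6.056 × 10^-23)^(1/3) = 3.927 × 10^-8 cm = 0.393 nm.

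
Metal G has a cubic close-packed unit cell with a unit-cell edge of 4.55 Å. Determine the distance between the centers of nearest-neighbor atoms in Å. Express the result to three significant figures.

In an FCC structure, atoms touch along the face diagonal, so √2·a = 4r; the nearest-neighbor distance equals 2r = 0.7071·a.
d = 0.7071 × 4.55 = 3.22 Å.

3.22 Å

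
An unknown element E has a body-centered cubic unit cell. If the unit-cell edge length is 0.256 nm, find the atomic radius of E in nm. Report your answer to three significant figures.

0.111 nm

In a BCC lattice, atoms touch along the body diagonal, so √3·a = 4r.
r = √3·a/4 = 1.7321 × 0.256 / 4 = 0.111 nm.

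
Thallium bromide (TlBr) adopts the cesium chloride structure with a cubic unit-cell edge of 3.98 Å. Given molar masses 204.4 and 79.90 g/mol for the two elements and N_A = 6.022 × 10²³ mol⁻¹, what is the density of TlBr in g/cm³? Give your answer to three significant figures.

7.49 g/cm³

The cesium chloride structure contains Z = 1 formula unit per cell; M(TlBr) = 204.4 + 79.90 = 284.3 g/mol.
a³ = (3.980 × 10^-8 cm)³ = 6.304 × 10^-23 cm³.
ρ = 1 × 284.3 / (6.022 × 10²³ × 6.304 × 10^-23) = 7.488 g/cm³.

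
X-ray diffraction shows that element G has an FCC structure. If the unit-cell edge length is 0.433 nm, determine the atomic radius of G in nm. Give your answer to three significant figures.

0.153 nm

In an FCC lattice, atoms touch along the face diagonal, so √2·a = 4r.
r = √2·a/4 = 1.4142 × 0.433 / 4 = 0.153 nm.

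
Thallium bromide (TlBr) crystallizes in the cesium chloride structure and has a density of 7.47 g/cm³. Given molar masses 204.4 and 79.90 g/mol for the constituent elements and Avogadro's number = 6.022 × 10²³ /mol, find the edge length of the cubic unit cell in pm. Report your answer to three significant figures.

M(TlBr) = 284.3 g/mol; Z = 1 formula unit per cell.
a³ = Z·M/(N_A·ρ) = 1 × 284.3 / (6.022 × 10²³ × 7.47) = 6.320 × 10^-23 cm³, so a = 3.983 × 10^-8 cm = 398 pm.

398 pm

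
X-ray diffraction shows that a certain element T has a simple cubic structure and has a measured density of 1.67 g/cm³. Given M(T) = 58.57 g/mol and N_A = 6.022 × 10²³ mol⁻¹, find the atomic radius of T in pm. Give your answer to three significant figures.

194 pm

For a simple cubic cell (Z = 1), a³ = Z·M/(N_A·ρ) = 1 × 58.57 / (6.022 × 10²³ × 1.670) = 5.824 × 10^-23 cm³, so a = 3.876 × 10^-8 cm = 387.6 pm.
Atoms touch along the cell edge, so a = 2r, so r = 0.5000 × a = 194 pm.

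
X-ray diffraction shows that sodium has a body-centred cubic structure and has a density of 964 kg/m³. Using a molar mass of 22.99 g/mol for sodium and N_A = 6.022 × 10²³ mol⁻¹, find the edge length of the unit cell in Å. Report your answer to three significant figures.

4.29 Å

With Z = 2 atoms per BCC cell, a³ = Z·M/(N_A·ρ) = 2 × 22.99 / (6.022 × 10²³ × 0.9640 g/cm³) = 7.920 × 10^-23 cm³.
a = (7.920 × 10^-23)^(1/3) = 4.295 × 10^-8 cm = 4.29 Å.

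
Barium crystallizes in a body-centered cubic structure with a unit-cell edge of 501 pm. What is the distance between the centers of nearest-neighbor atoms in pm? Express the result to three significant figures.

434 pm

In a BCC structure, atoms touch along the body diagonal, so √3·a = 4r; the nearest-neighbor distance equals 2r = 0.8660·a.
d = 0.8660 × 501 = 434 pm.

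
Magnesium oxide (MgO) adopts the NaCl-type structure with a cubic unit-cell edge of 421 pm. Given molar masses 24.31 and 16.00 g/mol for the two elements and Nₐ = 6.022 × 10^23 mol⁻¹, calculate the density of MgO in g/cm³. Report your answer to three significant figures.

3.59 g/cm³

The NaCl-type structure contains Z = 4 formula units per cell; M(MgO) = 24.31 + 16.00 = 40.31 g/mol.
a³ = (4.210 × 10^-8 cm)³ = 7.462 × 10^-23 cm³.
ρ = 4 × 40.31 / (6.022 × 10²³ × 7.462 × 10^-23) = 3.588 g/cm³.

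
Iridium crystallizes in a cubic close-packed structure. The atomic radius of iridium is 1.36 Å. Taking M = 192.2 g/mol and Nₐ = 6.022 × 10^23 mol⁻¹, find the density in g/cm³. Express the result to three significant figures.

22.4 g/cm³

In an FCC lattice, atoms touch along the face diagonal, so √2·a = 4r, giving a = 3.847 Å = 3.847 × 10^-8 cm.
With Z = 4, ρ = Z·M/(N_A·a³) = 4 × 192.2 / (6.022 × 10²³ × 5.692 × 10^-23) = 22.43 g/cm³.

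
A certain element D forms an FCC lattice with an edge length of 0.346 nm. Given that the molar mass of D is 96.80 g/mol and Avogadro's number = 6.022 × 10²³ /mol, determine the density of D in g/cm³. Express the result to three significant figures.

An FCC unit cell contains Z = 4 atoms.
Cell volume: a³ = (0.346 nm)³ = (3.460 × 10^-8 cm)³ = 4.142 × 10^-23 cm³.
ρ = Z·M/(N_A·a³) = 4 × 96.80 / (6.022 × 10²³ × 4.142 × 10^-23) = 15.52 g/cm³.

15.5 g/cm³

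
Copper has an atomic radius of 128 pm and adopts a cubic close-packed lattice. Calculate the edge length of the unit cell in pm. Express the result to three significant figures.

362 pm

In an FCC lattice, atoms touch along the face diagonal, so √2·a = 4r.
a = 4r/√2 = 4 × 128 / 1.4142 = 362 pm.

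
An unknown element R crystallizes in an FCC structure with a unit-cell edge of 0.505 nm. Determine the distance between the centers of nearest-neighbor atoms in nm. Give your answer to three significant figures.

0.357 nm

In an FCC structure, atoms touch along the face diagonal, so √2·a = 4r; the nearest-neighbor distance equals 2r = 0.7071·a.
d = 0.7071 × 0.505 = 0.357 nm.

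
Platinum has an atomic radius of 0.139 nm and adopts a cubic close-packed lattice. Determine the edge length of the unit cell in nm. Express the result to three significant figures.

In an FCC lattice, atoms touch along the face diagonal, so √2·a = 4r.
a = 4r/√2 = 4 × 0.139 / 1.4142 = 0.393 nm.

0.393 nm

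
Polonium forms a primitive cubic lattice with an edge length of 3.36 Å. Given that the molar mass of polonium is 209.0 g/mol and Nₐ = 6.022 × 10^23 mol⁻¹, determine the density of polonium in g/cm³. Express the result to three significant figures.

9.15 g/cm³

A simple cubic unit cell contains Z = 1 atom.
Cell volume: a³ = (3.36 Å)³ = (3.360 × 10^-8 cm)³ = 3.793 × 10^-23 cm³.
ρ = Z·M/(N_A·a³) = 1 × 209.0 / (6.022 × 10²³ × 3.793 × 10^-23) = 9.149 g/cm³.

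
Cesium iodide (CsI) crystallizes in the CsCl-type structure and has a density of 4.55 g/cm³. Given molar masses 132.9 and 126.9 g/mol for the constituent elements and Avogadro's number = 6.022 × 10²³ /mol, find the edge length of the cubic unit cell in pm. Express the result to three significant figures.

456 pm

M(CsI) = 259.8 g/mol; Z = 1 formula unit per cell.
a³ = Z·M/(N_A·ρ) = 1 × 259.8 / (6.022 × 10²³ × 4.55) = 9.482 × 10^-23 cm³, so a = 4.560 × 10^-8 cm = 456 pm.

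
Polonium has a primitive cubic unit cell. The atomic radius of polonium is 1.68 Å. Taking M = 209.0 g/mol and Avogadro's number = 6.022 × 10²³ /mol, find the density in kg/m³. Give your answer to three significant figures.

9150 kg/m³

In a simple cubic lattice, atoms touch along the cell edge, so a = 2r, giving a = 3.360 Å = 3.360 × 10^-8 cm.
With Z = 1, ρ = Z·M/(N_A·a³) = 1 × 209.0 / (6.022 × 10²³ × 3.793 × 10^-23) = 9.149 g/cm³ = 9150 kg/m³.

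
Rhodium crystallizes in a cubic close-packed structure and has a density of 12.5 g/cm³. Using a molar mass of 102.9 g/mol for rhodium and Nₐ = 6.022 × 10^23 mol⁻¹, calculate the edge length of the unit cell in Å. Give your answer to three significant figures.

With Z = 4 atoms per FCC cell, a³ = Z·M/(N_A·ρ) = 4 × 102.9 / (6.022 × 10²³ × 12.50 g/cm³) = 5.468 × 10^-23 cm³.
a = (5.468 × 10^-23)^(1/3) = 3.796 × 10^-8 cm = 3.80 Å.

3.80 Å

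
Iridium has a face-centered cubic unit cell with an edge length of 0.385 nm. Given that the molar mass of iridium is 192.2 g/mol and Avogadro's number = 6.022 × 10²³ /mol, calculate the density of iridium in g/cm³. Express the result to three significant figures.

22.4 g/cm³

An FCC unit cell contains Z = 4 atoms.
Cell volume: a³ = (0.385 nm)³ = (3.850 × 10^-8 cm)³ = 5.707 × 10^-23 cm³.
ρ = Z·M/(N_A·a³) = 4 × 192.2 / (6.022 × 10²³ × 5.707 × 10^-23) = 22.37 g/cm³.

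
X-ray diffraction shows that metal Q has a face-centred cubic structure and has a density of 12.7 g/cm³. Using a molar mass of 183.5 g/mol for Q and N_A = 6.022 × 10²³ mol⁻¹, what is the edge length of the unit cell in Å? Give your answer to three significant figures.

With Z = 4 atoms per FCC cell, a³ = Z·M/(N_A·ρ) = 4 × 183.5 / (6.022 × 10²³ × 12.70 g/cm³) = 9.597 × 10^-23 cm³.
a = (9.597 × 10^-23)^(1/3) = 4.578 × 10^-8 cm = 4.58 Å.

4.58 Å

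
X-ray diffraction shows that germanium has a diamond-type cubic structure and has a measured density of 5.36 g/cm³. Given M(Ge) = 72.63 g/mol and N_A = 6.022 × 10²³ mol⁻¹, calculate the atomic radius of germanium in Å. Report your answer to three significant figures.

For a diamond cubic cell (Z = 8), a³ = Z·M/(N_A·ρ) = 8 × 72.63 / (6.022 × 10²³ × 5.360) = 1.800 × 10^-22 cm³, so a = 5.646 × 10^-8 cm = 5.646 Å.
Nearest neighbors lie along the body diagonal with √3·a = 8r, so r = 0.2165 × a = 1.22 Å.

1.22 Å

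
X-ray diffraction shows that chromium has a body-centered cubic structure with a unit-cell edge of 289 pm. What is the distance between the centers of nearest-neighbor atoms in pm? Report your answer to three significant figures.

In a BCC structure, atoms touch along the body diagonal, so √3·a = 4r; the nearest-neighbor distance equals 2r = 0.8660·a.
d = 0.8660 × 289 = 250 pm.

250 pm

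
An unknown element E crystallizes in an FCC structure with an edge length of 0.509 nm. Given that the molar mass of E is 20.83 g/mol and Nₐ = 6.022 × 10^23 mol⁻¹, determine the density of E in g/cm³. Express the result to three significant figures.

1.05 g/cm³

An FCC unit cell contains Z = 4 atoms.
Cell volume: a³ = (0.509 nm)³ = (5.090 × 10^-8 cm)³ = 1.319 × 10^-22 cm³.
ρ = Z·M/(N_A·a³) = 4 × 20.83 / (6.022 × 10²³ × 1.319 × 10^-22) = 1.049 g/cm³.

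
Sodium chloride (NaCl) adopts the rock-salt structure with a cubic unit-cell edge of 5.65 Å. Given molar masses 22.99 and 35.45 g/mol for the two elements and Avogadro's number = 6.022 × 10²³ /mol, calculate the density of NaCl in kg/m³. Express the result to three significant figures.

2150 kg/m³

The rock-salt structure contains Z = 4 formula units per cell; M(NaCl) = 22.99 + 35.45 = 58.44 g/mol.
a³ = (5.650 × 10^-8 cm)³ = 1.804 × 10^-22 cm³.
ρ = 4 × 58.44 / (6.022 × 10²³ × 1.804 × 10^-22) = 2.152 g/cm³ = 2150 kg/m³.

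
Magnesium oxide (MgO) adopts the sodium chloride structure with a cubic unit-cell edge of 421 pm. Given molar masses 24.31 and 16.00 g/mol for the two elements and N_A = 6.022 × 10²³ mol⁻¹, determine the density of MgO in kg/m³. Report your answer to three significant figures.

3590 kg/m³

The sodium chloride structure contains Z = 4 formula units per cell; M(MgO) = 24.31 + 16.00 = 40.31 g/mol.
a³ = (4.210 × 10^-8 cm)³ = 7.462 × 10^-23 cm³.
ρ = 4 × 40.31 / (6.022 × 10²³ × 7.462 × 10^-23) = 3.588 g/cm³ = 3590 kg/m³.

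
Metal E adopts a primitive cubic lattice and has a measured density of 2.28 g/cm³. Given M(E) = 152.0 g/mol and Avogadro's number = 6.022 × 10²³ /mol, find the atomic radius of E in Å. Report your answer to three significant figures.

For a simple cubic cell (Z = 1), a³ = Z·M/(N_A·ρ) = 1 × 152.0 / (6.022 × 10²³ × 2.280) = 1.107 × 10^-22 cm³, so a = 4.802 × 10^-8 cm = 4.802 Å.
Atoms touch along the cell edge, so a = 2r, so r = 0.5000 × a = 2.40 Å.

2.40 Å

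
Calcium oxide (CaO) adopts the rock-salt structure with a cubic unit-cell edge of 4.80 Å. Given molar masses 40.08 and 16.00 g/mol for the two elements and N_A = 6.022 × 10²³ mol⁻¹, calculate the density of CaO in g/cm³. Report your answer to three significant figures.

3.37 g/cm³

The rock-salt structure contains Z = 4 formula units per cell; M(CaO) = 40.08 + 16.00 = 56.08 g/mol.
a³ = (4.800 × 10^-8 cm)³ = 1.106 × 10^-22 cm³.
ρ = 4 × 56.08 / (6.022 × 10²³ × 1.106 × 10^-22) = 3.368 g/cm³.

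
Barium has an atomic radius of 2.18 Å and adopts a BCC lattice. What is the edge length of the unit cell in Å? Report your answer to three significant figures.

5.03 Å

In a BCC lattice, atoms touch along the body diagonal, so √3·a = 4r.
a = 4r/√3 = 4 × 2.18 / 1.7321 = 5.03 Å.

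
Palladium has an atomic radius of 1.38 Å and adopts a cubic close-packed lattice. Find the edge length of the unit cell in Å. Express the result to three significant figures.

3.90 Å

In an FCC lattice, atoms touch along the face diagonal, so √2·a = 4r.
a = 4r/√2 = 4 × 1.38 / 1.4142 = 3.90 Å.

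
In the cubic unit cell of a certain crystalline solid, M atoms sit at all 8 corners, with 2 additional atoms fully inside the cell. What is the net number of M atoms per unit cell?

Corner atoms are shared by 8 cells (1/8 each), interior atoms are unshared.
Net atoms = 8 × 1/8 + 2 = 1 + 2 = 3.

3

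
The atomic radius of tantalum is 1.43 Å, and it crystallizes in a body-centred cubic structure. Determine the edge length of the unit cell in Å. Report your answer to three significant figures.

3.30 Å

In a BCC lattice, atoms touch along the body diagonal, so √3·a = 4r.
a = 4r/√3 = 4 × 1.43 / 1.7321 = 3.30 Å.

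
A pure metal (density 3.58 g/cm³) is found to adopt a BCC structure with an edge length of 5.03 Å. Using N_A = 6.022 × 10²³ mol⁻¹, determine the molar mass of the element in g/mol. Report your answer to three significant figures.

137 g/mol

A BCC cell has Z = 2 atoms; a = 5.030 × 10^-8 cm.
M = ρ·N_A·a³/Z = 3.58 × 6.022 × 10²³ × 1.273 × 10^-22 / 2 = 137 g/mol.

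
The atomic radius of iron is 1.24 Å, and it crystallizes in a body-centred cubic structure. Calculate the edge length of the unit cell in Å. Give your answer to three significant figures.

2.86 Å

In a BCC lattice, atoms touch along the body diagonal, so √3·a = 4r.
a = 4r/√3 = 4 × 1.24 / 1.7321 = 2.86 Å.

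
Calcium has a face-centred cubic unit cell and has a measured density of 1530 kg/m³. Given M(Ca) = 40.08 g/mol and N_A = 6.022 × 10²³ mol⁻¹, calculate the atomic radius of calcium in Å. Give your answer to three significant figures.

1.97 Å

For an FCC cell (Z = 4), a³ = Z·M/(N_A·ρ) = 4 × 40.08 / (6.022 × 10²³ × 1.530) = 1.740 × 10^-22 cm³, so a = 5.583 × 10^-8 cm = 5.583 Å.
Atoms touch along the face diagonal, so √2·a = 4r, so r = 0.3536 × a = 1.97 Å.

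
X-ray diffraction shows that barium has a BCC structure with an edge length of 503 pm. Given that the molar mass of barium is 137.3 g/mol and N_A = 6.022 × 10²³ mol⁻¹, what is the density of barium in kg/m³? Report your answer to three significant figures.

A BCC unit cell contains Z = 2 atoms.
Cell volume: a³ = (503 pm)³ = (5.030 × 10^-8 cm)³ = 1.273 × 10^-22 cm³.
ρ = Z·M/(N_A·a³) = 2 × 137.3 / (6.022 × 10²³ × 1.273 × 10^-22) = 3.583 g/cm³ = 3580 kg/m³.

3580 kg/m³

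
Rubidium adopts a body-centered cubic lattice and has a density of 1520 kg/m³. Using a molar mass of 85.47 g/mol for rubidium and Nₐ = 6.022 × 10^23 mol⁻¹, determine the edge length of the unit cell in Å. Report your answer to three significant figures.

With Z = 2 atoms per BCC cell, a³ = Z·M/(N_A·ρ) = 2 × 85.47 / (6.022 × 10²³ × 1.520 g/cm³) = 1.867 × 10^-22 cm³.
a = (1.867 × 10^-22)^(1/3) = 5.716 × 10^-8 cm = 5.72 Å.

5.72 Å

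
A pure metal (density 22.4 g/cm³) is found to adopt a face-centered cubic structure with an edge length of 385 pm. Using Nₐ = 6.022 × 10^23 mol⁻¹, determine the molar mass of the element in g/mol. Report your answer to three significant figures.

An FCC cell has Z = 4 atoms; a = 3.850 × 10^-8 cm.
M = ρ·N_A·a³/Z = 22.4 × 6.022 × 10²³ × 5.707 × 10^-23 / 4 = 192 g/mol.

192 g/mol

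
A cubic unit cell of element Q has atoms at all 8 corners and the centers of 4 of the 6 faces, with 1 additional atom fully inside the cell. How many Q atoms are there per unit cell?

Corner atoms are shared by 8 cells (1/8 each), face atoms by 2 (1/2 each), interior atoms are unshared.
Net atoms = 8 × 1/8 + 4 × 1/2 + 1 = 1 + 2 + 1 = 4.

4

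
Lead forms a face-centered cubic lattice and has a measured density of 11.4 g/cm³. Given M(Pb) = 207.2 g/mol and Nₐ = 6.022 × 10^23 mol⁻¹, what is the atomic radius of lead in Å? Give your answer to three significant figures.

1.75 Å

For an FCC cell (Z = 4), a³ = Z·M/(N_A·ρ) = 4 × 207.2 / (6.022 × 10²³ × 11.40) = 1.207 × 10^-22 cm³, so a = 4.942 × 10^-8 cm = 4.942 Å.
Atoms touch along the face diagonal, so √2·a = 4r, so r = 0.3536 × a = 1.75 Å.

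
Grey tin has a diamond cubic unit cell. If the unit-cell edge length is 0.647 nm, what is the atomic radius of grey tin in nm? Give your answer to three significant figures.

0.140 nm

In a diamond cubic lattice, nearest neighbors lie along the body diagonal with √3·a = 8r.
r = √3·a/8 = 1.7321 × 0.647 / 8 = 0.140 nm.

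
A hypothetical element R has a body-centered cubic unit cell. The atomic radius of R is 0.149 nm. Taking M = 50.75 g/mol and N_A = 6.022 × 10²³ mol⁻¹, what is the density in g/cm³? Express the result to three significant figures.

4.14 g/cm³

In a BCC lattice, atoms touch along the body diagonal, so √3·a = 4r, giving a = 0.3441 nm = 3.441 × 10^-8 cm.
With Z = 2, ρ = Z·M/(N_A·a³) = 2 × 50.75 / (6.022 × 10²³ × 4.074 × 10^-23) = 4.137 g/cm³.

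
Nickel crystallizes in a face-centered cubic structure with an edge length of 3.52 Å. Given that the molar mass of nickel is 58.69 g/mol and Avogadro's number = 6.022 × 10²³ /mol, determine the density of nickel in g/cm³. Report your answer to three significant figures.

8.94 g/cm³

An FCC unit cell contains Z = 4 atoms.
Cell volume: a³ = (3.52 Å)³ = (3.520 × 10^-8 cm)³ = 4.361 × 10^-23 cm³.
ρ = Z·M/(N_A·a³) = 4 × 58.69 / (6.022 × 10²³ × 4.361 × 10^-23) = 8.938 g/cm³.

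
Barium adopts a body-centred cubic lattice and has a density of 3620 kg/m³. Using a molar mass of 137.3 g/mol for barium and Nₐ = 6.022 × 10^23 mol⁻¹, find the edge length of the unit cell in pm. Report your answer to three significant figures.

501 pm

With Z = 2 atoms per BCC cell, a³ = Z·M/(N_A·ρ) = 2 × 137.3 / (6.022 × 10²³ × 3.620 g/cm³) = 1.260 × 10^-22 cm³.
a = (1.260 × 10^-22)^(1/3) = 5.013 × 10^-8 cm = 501 pm.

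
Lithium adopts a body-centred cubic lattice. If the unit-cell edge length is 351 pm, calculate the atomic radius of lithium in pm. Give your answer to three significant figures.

152 pm

In a BCC lattice, atoms touch along the body diagonal, so √3·a = 4r.
r = √3·a/4 = 1.7321 × 351 / 4 = 152 pm.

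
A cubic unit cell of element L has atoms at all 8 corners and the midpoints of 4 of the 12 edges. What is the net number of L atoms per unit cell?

Corner atoms are shared by 8 cells (1/8 each), edge atoms by 4 (1/4 each).
Net atoms = 8 × 1/8 + 4 × 1/4 = 1 + 1 = 2.

2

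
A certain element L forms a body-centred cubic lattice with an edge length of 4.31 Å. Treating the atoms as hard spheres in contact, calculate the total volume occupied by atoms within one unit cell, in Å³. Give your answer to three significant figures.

54.5 Å³

In a BCC lattice atoms touch along the body diagonal, so √3·a = 4r, so r = 0.4330a = 1.866 Å.
V_atoms = Z × (4/3)πr³ = 2 × (4/3)π × (1.866)³ = 54.5 Å³.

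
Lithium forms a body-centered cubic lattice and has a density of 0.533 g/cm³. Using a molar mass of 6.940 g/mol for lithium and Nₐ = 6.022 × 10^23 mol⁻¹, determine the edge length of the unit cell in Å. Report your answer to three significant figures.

With Z = 2 atoms per BCC cell, a³ = Z·M/(N_A·ρ) = 2 × 6.940 / (6.022 × 10²³ × 0.5330 g/cm³) = 4.324 × 10^-23 cm³.
a = (4.324 × 10^-23)^(1/3) = 3.510 × 10^-8 cm = 3.51 Å.

3.51 Å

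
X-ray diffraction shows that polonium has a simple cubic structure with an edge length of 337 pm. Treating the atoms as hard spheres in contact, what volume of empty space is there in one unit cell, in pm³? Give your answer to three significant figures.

1.82 × 10^7 pm³

In a simple cubic lattice atoms touch along the cell edge, so a = 2r, so r = 0.5000a = 168.5 pm.
V_cell = a³ = 3.827 × 10^7 pm³; V_atoms = 1 × (4/3)πr³ = 2.004 × 10^7 pm³.
Empty space = 3.827 × 10^7 − 2.004 × 10^7 = 1.82 × 10^7 pm³.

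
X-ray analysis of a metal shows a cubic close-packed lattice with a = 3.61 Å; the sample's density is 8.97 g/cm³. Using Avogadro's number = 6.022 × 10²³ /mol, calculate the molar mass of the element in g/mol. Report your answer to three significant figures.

An FCC cell has Z = 4 atoms; a = 3.610 × 10^-8 cm.
M = ρ·N_A·a³/Z = 8.97 × 6.022 × 10²³ × 4.705 × 10^-23 / 4 = 63.5 g/mol.

63.5 g/mol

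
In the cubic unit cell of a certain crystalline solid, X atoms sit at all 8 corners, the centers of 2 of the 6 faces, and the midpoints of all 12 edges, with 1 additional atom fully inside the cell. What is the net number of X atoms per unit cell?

6

Corner atoms are shared by 8 cells (1/8 each), face atoms by 2 (1/2 each), edge atoms by 4 (1/4 each), interior atoms are unshared.
Net atoms = 8 × 1/8 + 2 × 1/2 + 12 × 1/4 + 1 = 1 + 1 + 3 + 1 = 6.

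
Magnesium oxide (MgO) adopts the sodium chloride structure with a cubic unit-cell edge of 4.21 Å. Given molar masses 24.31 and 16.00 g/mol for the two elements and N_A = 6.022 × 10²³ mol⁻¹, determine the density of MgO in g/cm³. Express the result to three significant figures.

3.59 g/cm³

The sodium chloride structure contains Z = 4 formula units per cell; M(MgO) = 24.31 + 16.00 = 40.31 g/mol.
a³ = (4.210 × 10^-8 cm)³ = 7.462 × 10^-23 cm³.
ρ = 4 × 40.31 / (6.022 × 10²³ × 7.462 × 10^-23) = 3.588 g/cm³.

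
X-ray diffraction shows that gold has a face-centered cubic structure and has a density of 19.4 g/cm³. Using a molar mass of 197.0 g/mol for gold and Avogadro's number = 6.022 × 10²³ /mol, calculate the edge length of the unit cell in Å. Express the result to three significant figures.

With Z = 4 atoms per FCC cell, a³ = Z·M/(N_A·ρ) = 4 × 197.0 / (6.022 × 10²³ × 19.40 g/cm³) = 6.745 × 10^-23 cm³.
a = (6.745 × 10^-23)^(1/3) = 4.071 × 10^-8 cm = 4.07 Å.

4.07 Å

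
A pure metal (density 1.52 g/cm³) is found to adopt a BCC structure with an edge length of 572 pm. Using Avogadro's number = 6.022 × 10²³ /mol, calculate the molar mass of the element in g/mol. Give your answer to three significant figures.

85.7 g/mol

A BCC cell has Z = 2 atoms; a = 5.720 × 10^-8 cm.
M = ρ·N_A·a³/Z = 1.52 × 6.022 × 10²³ × 1.871 × 10^-22 / 2 = 85.7 g/mol.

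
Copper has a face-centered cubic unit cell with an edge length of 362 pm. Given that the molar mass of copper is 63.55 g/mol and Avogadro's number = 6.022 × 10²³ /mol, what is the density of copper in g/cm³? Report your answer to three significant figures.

8.90 g/cm³

An FCC unit cell contains Z = 4 atoms.
Cell volume: a³ = (362 pm)³ = (3.620 × 10^-8 cm)³ = 4.744 × 10^-23 cm³.
ρ = Z·M/(N_A·a³) = 4 × 63.55 / (6.022 × 10²³ × 4.744 × 10^-23) = 8.898 g/cm³.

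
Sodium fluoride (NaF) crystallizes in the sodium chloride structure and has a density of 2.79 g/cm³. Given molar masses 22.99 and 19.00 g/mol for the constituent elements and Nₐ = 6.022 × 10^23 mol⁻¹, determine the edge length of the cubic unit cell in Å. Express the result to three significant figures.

M(NaF) = 41.99 g/mol; Z = 4 formula units per cell.
a³ = Z·M/(N_A·ρ) = 4 × 41.99 / (6.022 × 10²³ × 2.79) = 9.997 × 10^-23 cm³, so a = 4.641 × 10^-8 cm = 4.64 Å.

4.64 Å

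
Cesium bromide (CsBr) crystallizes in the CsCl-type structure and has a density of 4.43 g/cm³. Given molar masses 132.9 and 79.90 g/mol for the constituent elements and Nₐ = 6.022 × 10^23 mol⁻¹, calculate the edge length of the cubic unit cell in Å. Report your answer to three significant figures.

4.30 Å

M(CsBr) = 212.8 g/mol; Z = 1 formula unit per cell.
a³ = Z·M/(N_A·ρ) = 1 × 212.8 / (6.022 × 10²³ × 4.43) = 7.977 × 10^-23 cm³, so a = 4.305 × 10^-8 cm = 4.30 Å.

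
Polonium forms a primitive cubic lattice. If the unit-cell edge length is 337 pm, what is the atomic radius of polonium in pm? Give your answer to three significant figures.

169 pm

In a simple cubic lattice, atoms touch along the cell edge, so a = 2r.
r = a/2 = 337/2 = 169 pm.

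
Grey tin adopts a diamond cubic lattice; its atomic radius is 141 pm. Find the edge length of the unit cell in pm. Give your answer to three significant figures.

In a diamond cubic lattice, nearest neighbors lie along the body diagonal with √3·a = 8r.
a = 8r/√3 = 8 × 141 / 1.7321 = 651 pm.

651 pm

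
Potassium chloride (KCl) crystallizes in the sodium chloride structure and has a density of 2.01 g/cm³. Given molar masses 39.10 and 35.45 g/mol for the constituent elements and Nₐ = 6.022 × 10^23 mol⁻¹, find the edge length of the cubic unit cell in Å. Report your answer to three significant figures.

6.27 Å

M(KCl) = 74.55 g/mol; Z = 4 formula units per cell.
a³ = Z·M/(N_A·ρ) = 4 × 74.55 / (6.022 × 10²³ × 2.01) = 2.464 × 10^-22 cm³, so a = 6.269 × 10^-8 cm = 6.27 Å.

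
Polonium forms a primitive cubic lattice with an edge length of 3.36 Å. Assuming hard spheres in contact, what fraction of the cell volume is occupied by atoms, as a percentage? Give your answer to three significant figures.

52.4%

In a simple cubic lattice atoms touch along the cell edge, so a = 2r, so r = 0.5000a = 1.680 Å.
Packing fraction = Z·(4/3)πr³ / a³ = 1 × (4/3)π × (1.680)³ / (3.36)³ = 0.5236 = 52.4%.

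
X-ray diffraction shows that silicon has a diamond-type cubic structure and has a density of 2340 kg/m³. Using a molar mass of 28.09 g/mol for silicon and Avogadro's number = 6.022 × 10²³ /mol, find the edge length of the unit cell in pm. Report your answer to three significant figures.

542 pm

With Z = 8 atoms per diamond cubic cell, a³ = Z·M/(N_A·ρ) = 8 × 28.09 / (6.022 × 10²³ × 2.340 g/cm³) = 1.595 × 10^-22 cm³.
a = (1.595 × 10^-22)^(1/3) = 5.423 × 10^-8 cm = 542 pm.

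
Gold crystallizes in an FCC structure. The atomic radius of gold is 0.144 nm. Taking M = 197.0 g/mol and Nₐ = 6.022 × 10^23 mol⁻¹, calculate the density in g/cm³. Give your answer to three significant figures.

19.4 g/cm³

In an FCC lattice, atoms touch along the face diagonal, so √2·a = 4r, giving a = 0.4073 nm = 4.073 × 10^-8 cm.
With Z = 4, ρ = Z·M/(N_A·a³) = 4 × 197.0 / (6.022 × 10²³ × 6.757 × 10^-23) = 19.37 g/cm³.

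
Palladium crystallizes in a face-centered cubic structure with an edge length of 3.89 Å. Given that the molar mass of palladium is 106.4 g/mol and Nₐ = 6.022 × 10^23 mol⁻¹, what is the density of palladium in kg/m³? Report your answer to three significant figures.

An FCC unit cell contains Z = 4 atoms.
Cell volume: a³ = (3.89 Å)³ = (3.890 × 10^-8 cm)³ = 5.886 × 10^-23 cm³.
ρ = Z·M/(N_A·a³) = 4 × 106.4 / (6.022 × 10²³ × 5.886 × 10^-23) = 12.01 g/cm³ = 12000 kg/m³.

12000 kg/m³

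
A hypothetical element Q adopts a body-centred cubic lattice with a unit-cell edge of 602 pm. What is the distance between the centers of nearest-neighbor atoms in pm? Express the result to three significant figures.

521 pm

In a BCC structure, atoms touch along the body diagonal, so √3·a = 4r; the nearest-neighbor distance equals 2r = 0.8660·a.
d = 0.8660 × 602 = 521 pm.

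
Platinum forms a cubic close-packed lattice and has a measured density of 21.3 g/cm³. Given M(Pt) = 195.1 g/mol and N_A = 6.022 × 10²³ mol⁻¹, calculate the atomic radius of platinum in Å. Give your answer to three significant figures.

For an FCC cell (Z = 4), a³ = Z·M/(N_A·ρ) = 4 × 195.1 / (6.022 × 10²³ × 21.30) = 6.084 × 10^-23 cm³, so a = 3.933 × 10^-8 cm = 3.933 Å.
Atoms touch along the face diagonal, so √2·a = 4r, so r = 0.3536 × a = 1.39 Å.

1.39 Å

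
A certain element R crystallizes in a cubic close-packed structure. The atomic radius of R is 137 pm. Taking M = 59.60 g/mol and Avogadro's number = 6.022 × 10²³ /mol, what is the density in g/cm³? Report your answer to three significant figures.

In an FCC lattice, atoms touch along the face diagonal, so √2·a = 4r, giving a = 387.5 pm = 3.875 × 10^-8 cm.
With Z = 4, ρ = Z·M/(N_A·a³) = 4 × 59.60 / (6.022 × 10²³ × 5.818 × 10^-23) = 6.804 g/cm³.

6.80 g/cm³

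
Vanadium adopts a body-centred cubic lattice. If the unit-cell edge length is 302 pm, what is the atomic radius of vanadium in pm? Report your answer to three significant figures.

131 pm

In a BCC lattice, atoms touch along the body diagonal, so √3·a = 4r.
r = √3·a/4 = 1.7321 × 302 / 4 = 131 pm.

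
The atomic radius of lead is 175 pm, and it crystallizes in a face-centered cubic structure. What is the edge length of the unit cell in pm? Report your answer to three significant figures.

495 pm

In an FCC lattice, atoms touch along the face diagonal, so √2·a = 4r.
a = 4r/√2 = 4 × 175 / 1.4142 = 495 pm.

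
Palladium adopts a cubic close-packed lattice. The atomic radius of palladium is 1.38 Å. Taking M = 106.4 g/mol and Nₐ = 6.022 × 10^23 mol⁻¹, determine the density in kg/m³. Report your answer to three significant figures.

In an FCC lattice, atoms touch along the face diagonal, so √2·a = 4r, giving a = 3.903 Å = 3.903 × 10^-8 cm.
With Z = 4, ρ = Z·M/(N_A·a³) = 4 × 106.4 / (6.022 × 10²³ × 5.947 × 10^-23) = 11.88 g/cm³ = 11900 kg/m³.

11900 kg/m³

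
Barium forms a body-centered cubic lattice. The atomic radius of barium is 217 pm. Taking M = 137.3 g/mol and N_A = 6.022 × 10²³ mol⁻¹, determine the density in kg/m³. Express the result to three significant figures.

In a BCC lattice, atoms touch along the body diagonal, so √3·a = 4r, giving a = 501.1 pm = 5.011 × 10^-8 cm.
With Z = 2, ρ = Z·M/(N_A·a³) = 2 × 137.3 / (6.022 × 10²³ × 1.259 × 10^-22) = 3.623 g/cm³ = 3620 kg/m³.

3620 kg/m³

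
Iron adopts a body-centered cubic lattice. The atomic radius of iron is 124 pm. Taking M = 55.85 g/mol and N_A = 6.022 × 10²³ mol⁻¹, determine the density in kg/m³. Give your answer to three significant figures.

In a BCC lattice, atoms touch along the body diagonal, so √3·a = 4r, giving a = 286.4 pm = 2.864 × 10^-8 cm.
With Z = 2, ρ = Z·M/(N_A·a³) = 2 × 55.85 / (6.022 × 10²³ × 2.348 × 10^-23) = 7.899 g/cm³ = 7900 kg/m³.

7900 kg/m³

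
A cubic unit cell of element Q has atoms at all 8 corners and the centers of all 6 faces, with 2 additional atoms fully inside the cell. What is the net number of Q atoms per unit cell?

6

Corner atoms are shared by 8 cells (1/8 each), face atoms by 2 (1/2 each), interior atoms are unshared.
Net atoms = 8 × 1/8 + 6 × 1/2 + 2 = 1 + 3 + 2 = 6.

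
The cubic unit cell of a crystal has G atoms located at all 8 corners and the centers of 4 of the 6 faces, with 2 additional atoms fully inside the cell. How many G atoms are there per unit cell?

5

Corner atoms are shared by 8 cells (1/8 each), face atoms by 2 (1/2 each), interior atoms are unshared.
Net atoms = 8 × 1/8 + 4 × 1/2 + 2 = 1 + 2 + 2 = 5.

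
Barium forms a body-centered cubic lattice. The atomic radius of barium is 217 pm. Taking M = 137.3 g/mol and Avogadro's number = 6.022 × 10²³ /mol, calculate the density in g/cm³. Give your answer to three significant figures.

In a BCC lattice, atoms touch along the body diagonal, so √3·a = 4r, giving a = 501.1 pm = 5.011 × 10^-8 cm.
With Z = 2, ρ = Z·M/(N_A·a³) = 2 × 137.3 / (6.022 × 10²³ × 1.259 × 10^-22) = 3.623 g/cm³.

3.62 g/cm³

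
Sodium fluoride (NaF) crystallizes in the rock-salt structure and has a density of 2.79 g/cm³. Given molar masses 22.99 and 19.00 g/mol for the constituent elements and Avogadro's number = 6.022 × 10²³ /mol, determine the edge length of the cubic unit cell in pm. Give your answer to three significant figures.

464 pm

M(NaF) = 41.99 g/mol; Z = 4 formula units per cell.
a³ = Z·M/(N_A·ρ) = 4 × 41.99 / (6.022 × 10²³ × 2.79) = 9.997 × 10^-23 cm³, so a = 4.641 × 10^-8 cm = 464 pm.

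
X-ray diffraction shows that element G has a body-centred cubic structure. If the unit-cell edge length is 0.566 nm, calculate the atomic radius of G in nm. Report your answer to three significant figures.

0.245 nm

In a BCC lattice, atoms touch along the body diagonal, so √3·a = 4r.
r = √3·a/4 = 1.7321 × 0.566 / 4 = 0.245 nm.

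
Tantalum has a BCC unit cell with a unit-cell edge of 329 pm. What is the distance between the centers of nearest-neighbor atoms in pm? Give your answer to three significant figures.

285 pm

In a BCC structure, atoms touch along the body diagonal, so √3·a = 4r; the nearest-neighbor distance equals 2r = 0.8660·a.
d = 0.8660 × 329 = 285 pm.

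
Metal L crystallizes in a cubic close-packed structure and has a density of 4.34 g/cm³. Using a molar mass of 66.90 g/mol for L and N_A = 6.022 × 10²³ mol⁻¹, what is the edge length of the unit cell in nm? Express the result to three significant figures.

0.468 nm

With Z = 4 atoms per FCC cell, a³ = Z·M/(N_A·ρ) = 4 × 66.90 / (6.022 × 10²³ × 4.340 g/cm³) = 1.024 × 10^-22 cm³.
a = (1.024 × 10^-22)^(1/3) = 4.678 × 10^-8 cm = 0.468 nm.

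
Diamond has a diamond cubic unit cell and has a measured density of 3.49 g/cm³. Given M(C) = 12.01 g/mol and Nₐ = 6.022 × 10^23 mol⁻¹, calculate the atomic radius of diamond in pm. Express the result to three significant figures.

For a diamond cubic cell (Z = 8), a³ = Z·M/(N_A·ρ) = 8 × 12.01 / (6.022 × 10²³ × 3.490) = 4.572 × 10^-23 cm³, so a = 3.576 × 10^-8 cm = 357.6 pm.
Nearest neighbors lie along the body diagonal with √3·a = 8r, so r = 0.2165 × a = 77.4 pm.

77.4 pm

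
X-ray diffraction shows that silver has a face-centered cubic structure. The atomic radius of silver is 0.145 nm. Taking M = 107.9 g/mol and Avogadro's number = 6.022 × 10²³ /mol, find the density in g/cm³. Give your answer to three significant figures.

10.4 g/cm³

In an FCC lattice, atoms touch along the face diagonal, so √2·a = 4r, giving a = 0.4101 nm = 4.101 × 10^-8 cm.
With Z = 4, ρ = Z·M/(N_A·a³) = 4 × 107.9 / (6.022 × 10²³ × 6.898 × 10^-23) = 10.39 g/cm³.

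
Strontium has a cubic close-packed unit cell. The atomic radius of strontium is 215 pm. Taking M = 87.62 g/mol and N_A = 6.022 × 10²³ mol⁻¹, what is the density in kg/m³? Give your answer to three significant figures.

2590 kg/m³

In an FCC lattice, atoms touch along the face diagonal, so √2·a = 4r, giving a = 608.1 pm = 6.081 × 10^-8 cm.
With Z = 4, ρ = Z·M/(N_A·a³) = 4 × 87.62 / (6.022 × 10²³ × 2.249 × 10^-22) = 2.588 g/cm³ = 2590 kg/m³.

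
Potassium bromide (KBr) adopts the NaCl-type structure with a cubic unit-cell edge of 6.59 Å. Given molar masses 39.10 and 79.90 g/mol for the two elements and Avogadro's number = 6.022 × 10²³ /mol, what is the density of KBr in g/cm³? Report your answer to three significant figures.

The NaCl-type structure contains Z = 4 formula units per cell; M(KBr) = 39.10 + 79.90 = 119.0 g/mol.
a³ = (6.590 × 10^-8 cm)³ = 2.862 × 10^-22 cm³.
ρ = 4 × 119.0 / (6.022 × 10²³ × 2.862 × 10^-22) = 2.762 g/cm³.

2.76 g/cm³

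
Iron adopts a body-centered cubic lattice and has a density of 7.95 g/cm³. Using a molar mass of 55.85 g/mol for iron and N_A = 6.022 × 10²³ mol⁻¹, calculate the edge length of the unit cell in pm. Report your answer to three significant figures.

With Z = 2 atoms per BCC cell, a³ = Z·M/(N_A·ρ) = 2 × 55.85 / (6.022 × 10²³ × 7.950 g/cm³) = 2.333 × 10^-23 cm³.
a = (2.333 × 10^-23)^(1/3) = 2.857 × 10^-8 cm = 286 pm.

286 pm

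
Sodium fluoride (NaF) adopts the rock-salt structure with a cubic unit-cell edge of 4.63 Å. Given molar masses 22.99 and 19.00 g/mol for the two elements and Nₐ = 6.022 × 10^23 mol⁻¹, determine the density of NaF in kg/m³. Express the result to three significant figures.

The rock-salt structure contains Z = 4 formula units per cell; M(NaF) = 22.99 + 19.00 = 41.99 g/mol.
a³ = (4.630 × 10^-8 cm)³ = 9.925 × 10^-23 cm³.
ρ = 4 × 41.99 / (6.022 × 10²³ × 9.925 × 10^-23) = 2.810 g/cm³ = 2810 kg/m³.

2810 kg/m³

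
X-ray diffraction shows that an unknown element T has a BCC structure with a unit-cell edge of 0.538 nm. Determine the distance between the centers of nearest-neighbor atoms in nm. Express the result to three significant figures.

In a BCC structure, atoms touch along the body diagonal, so √3·a = 4r; the nearest-neighbor distance equals 2r = 0.8660·a.
d = 0.8660 × 0.538 = 0.466 nm.

0.466 nm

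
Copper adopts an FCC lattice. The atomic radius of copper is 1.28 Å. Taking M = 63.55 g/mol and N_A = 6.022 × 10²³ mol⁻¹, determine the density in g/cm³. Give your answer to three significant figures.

8.90 g/cm³

In an FCC lattice, atoms touch along the face diagonal, so √2·a = 4r, giving a = 3.620 Å = 3.620 × 10^-8 cm.
With Z = 4, ρ = Z·M/(N_A·a³) = 4 × 63.55 / (6.022 × 10²³ × 4.745 × 10^-23) = 8.895 g/cm³.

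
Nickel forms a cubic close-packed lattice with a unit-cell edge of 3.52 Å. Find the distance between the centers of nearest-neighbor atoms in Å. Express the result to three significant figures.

In an FCC structure, atoms touch along the face diagonal, so √2·a = 4r; the nearest-neighbor distance equals 2r = 0.7071·a.
d = 0.7071 × 3.52 = 2.49 Å.

2.49 Å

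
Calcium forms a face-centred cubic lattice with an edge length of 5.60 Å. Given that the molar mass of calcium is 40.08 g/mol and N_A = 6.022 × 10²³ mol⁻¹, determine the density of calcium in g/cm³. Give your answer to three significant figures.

An FCC unit cell contains Z = 4 atoms.
Cell volume: a³ = (5.60 Å)³ = (5.600 × 10^-8 cm)³ = 1.756 × 10^-22 cm³.
ρ = Z·M/(N_A·a³) = 4 × 40.08 / (6.022 × 10²³ × 1.756 × 10^-22) = 1.516 g/cm³.

1.52 g/cm³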